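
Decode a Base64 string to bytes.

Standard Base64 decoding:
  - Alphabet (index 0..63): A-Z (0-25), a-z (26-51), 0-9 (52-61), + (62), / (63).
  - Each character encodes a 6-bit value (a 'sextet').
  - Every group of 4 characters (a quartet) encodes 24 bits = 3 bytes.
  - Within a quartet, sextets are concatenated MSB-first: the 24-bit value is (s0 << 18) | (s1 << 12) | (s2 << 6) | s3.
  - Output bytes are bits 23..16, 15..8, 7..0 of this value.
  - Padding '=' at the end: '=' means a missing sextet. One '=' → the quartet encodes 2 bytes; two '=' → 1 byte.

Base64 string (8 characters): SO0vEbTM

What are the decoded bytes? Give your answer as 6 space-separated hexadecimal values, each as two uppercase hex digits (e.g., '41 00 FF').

Answer: 48 ED 2F 11 B4 CC

Derivation:
After char 0 ('S'=18): chars_in_quartet=1 acc=0x12 bytes_emitted=0
After char 1 ('O'=14): chars_in_quartet=2 acc=0x48E bytes_emitted=0
After char 2 ('0'=52): chars_in_quartet=3 acc=0x123B4 bytes_emitted=0
After char 3 ('v'=47): chars_in_quartet=4 acc=0x48ED2F -> emit 48 ED 2F, reset; bytes_emitted=3
After char 4 ('E'=4): chars_in_quartet=1 acc=0x4 bytes_emitted=3
After char 5 ('b'=27): chars_in_quartet=2 acc=0x11B bytes_emitted=3
After char 6 ('T'=19): chars_in_quartet=3 acc=0x46D3 bytes_emitted=3
After char 7 ('M'=12): chars_in_quartet=4 acc=0x11B4CC -> emit 11 B4 CC, reset; bytes_emitted=6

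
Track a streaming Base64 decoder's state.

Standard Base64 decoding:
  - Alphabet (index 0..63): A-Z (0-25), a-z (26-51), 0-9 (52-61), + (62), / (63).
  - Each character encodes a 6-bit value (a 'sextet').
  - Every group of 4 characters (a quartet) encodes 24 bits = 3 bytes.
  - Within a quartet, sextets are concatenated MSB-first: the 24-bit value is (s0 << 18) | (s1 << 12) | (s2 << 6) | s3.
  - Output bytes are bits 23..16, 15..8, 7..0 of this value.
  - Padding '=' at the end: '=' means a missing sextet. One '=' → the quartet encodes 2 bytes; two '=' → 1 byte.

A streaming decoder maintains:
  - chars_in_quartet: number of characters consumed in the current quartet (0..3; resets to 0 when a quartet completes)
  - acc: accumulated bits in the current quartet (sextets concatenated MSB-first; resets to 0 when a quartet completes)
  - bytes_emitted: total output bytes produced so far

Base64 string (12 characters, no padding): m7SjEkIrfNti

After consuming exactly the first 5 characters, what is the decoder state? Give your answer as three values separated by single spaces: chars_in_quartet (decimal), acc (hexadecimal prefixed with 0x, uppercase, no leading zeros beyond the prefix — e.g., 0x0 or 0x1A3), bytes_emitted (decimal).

After char 0 ('m'=38): chars_in_quartet=1 acc=0x26 bytes_emitted=0
After char 1 ('7'=59): chars_in_quartet=2 acc=0x9BB bytes_emitted=0
After char 2 ('S'=18): chars_in_quartet=3 acc=0x26ED2 bytes_emitted=0
After char 3 ('j'=35): chars_in_quartet=4 acc=0x9BB4A3 -> emit 9B B4 A3, reset; bytes_emitted=3
After char 4 ('E'=4): chars_in_quartet=1 acc=0x4 bytes_emitted=3

Answer: 1 0x4 3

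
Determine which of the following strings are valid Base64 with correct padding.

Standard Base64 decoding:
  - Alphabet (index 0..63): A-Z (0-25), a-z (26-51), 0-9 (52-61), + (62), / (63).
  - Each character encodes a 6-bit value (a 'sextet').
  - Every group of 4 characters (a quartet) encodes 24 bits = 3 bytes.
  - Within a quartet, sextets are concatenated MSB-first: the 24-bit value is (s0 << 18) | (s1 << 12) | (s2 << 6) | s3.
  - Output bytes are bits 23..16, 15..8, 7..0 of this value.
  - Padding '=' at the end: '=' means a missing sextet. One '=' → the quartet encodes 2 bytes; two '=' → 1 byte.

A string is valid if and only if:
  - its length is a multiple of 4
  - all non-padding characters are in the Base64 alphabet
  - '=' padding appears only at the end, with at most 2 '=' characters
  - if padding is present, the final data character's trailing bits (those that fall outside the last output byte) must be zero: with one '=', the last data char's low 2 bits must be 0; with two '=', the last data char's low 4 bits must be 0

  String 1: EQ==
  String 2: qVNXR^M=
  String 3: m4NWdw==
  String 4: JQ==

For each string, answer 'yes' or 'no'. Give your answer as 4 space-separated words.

String 1: 'EQ==' → valid
String 2: 'qVNXR^M=' → invalid (bad char(s): ['^'])
String 3: 'm4NWdw==' → valid
String 4: 'JQ==' → valid

Answer: yes no yes yes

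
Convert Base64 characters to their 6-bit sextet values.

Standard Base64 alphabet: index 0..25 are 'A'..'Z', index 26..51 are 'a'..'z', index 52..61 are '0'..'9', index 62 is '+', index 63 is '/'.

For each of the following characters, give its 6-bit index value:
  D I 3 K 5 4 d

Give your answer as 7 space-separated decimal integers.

'D': A..Z range, ord('D') − ord('A') = 3
'I': A..Z range, ord('I') − ord('A') = 8
'3': 0..9 range, 52 + ord('3') − ord('0') = 55
'K': A..Z range, ord('K') − ord('A') = 10
'5': 0..9 range, 52 + ord('5') − ord('0') = 57
'4': 0..9 range, 52 + ord('4') − ord('0') = 56
'd': a..z range, 26 + ord('d') − ord('a') = 29

Answer: 3 8 55 10 57 56 29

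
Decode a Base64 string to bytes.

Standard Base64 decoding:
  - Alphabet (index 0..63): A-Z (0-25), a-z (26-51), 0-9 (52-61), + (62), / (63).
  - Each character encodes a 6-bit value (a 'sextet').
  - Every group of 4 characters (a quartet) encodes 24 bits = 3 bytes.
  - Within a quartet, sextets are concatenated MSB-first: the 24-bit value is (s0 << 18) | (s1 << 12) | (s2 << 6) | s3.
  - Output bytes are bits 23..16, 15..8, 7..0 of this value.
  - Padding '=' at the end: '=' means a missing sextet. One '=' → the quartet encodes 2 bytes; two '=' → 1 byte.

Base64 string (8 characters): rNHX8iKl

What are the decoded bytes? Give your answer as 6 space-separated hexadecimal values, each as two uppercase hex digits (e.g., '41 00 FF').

After char 0 ('r'=43): chars_in_quartet=1 acc=0x2B bytes_emitted=0
After char 1 ('N'=13): chars_in_quartet=2 acc=0xACD bytes_emitted=0
After char 2 ('H'=7): chars_in_quartet=3 acc=0x2B347 bytes_emitted=0
After char 3 ('X'=23): chars_in_quartet=4 acc=0xACD1D7 -> emit AC D1 D7, reset; bytes_emitted=3
After char 4 ('8'=60): chars_in_quartet=1 acc=0x3C bytes_emitted=3
After char 5 ('i'=34): chars_in_quartet=2 acc=0xF22 bytes_emitted=3
After char 6 ('K'=10): chars_in_quartet=3 acc=0x3C88A bytes_emitted=3
After char 7 ('l'=37): chars_in_quartet=4 acc=0xF222A5 -> emit F2 22 A5, reset; bytes_emitted=6

Answer: AC D1 D7 F2 22 A5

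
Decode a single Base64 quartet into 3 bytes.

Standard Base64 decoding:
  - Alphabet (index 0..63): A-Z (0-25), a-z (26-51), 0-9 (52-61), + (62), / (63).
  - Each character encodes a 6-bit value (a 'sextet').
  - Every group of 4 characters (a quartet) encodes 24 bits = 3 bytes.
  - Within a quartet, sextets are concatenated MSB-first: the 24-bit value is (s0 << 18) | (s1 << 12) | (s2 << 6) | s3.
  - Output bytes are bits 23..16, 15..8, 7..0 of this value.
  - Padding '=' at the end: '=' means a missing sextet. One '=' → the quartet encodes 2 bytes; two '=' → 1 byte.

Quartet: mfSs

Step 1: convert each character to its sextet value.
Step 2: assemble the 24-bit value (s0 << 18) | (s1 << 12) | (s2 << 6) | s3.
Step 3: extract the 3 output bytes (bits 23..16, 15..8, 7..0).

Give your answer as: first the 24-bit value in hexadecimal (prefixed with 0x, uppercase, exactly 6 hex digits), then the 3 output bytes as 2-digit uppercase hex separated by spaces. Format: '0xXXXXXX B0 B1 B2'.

Sextets: m=38, f=31, S=18, s=44
24-bit: (38<<18) | (31<<12) | (18<<6) | 44
      = 0x980000 | 0x01F000 | 0x000480 | 0x00002C
      = 0x99F4AC
Bytes: (v>>16)&0xFF=99, (v>>8)&0xFF=F4, v&0xFF=AC

Answer: 0x99F4AC 99 F4 AC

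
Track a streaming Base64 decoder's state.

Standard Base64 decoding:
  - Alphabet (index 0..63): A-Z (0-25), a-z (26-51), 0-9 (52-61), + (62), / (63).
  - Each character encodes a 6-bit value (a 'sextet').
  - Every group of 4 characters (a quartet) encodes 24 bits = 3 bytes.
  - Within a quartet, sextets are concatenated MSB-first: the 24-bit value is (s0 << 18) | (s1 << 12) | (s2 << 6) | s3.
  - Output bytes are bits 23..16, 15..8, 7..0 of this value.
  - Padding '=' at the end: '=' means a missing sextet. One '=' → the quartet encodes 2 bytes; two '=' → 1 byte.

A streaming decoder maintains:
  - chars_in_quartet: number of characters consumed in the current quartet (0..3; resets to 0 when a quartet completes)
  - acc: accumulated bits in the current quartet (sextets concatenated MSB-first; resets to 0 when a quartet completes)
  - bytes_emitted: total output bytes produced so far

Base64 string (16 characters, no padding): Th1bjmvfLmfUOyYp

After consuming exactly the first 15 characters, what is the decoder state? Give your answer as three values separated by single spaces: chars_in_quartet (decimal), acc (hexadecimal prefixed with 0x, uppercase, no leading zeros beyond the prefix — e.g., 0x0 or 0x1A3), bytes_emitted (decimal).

After char 0 ('T'=19): chars_in_quartet=1 acc=0x13 bytes_emitted=0
After char 1 ('h'=33): chars_in_quartet=2 acc=0x4E1 bytes_emitted=0
After char 2 ('1'=53): chars_in_quartet=3 acc=0x13875 bytes_emitted=0
After char 3 ('b'=27): chars_in_quartet=4 acc=0x4E1D5B -> emit 4E 1D 5B, reset; bytes_emitted=3
After char 4 ('j'=35): chars_in_quartet=1 acc=0x23 bytes_emitted=3
After char 5 ('m'=38): chars_in_quartet=2 acc=0x8E6 bytes_emitted=3
After char 6 ('v'=47): chars_in_quartet=3 acc=0x239AF bytes_emitted=3
After char 7 ('f'=31): chars_in_quartet=4 acc=0x8E6BDF -> emit 8E 6B DF, reset; bytes_emitted=6
After char 8 ('L'=11): chars_in_quartet=1 acc=0xB bytes_emitted=6
After char 9 ('m'=38): chars_in_quartet=2 acc=0x2E6 bytes_emitted=6
After char 10 ('f'=31): chars_in_quartet=3 acc=0xB99F bytes_emitted=6
After char 11 ('U'=20): chars_in_quartet=4 acc=0x2E67D4 -> emit 2E 67 D4, reset; bytes_emitted=9
After char 12 ('O'=14): chars_in_quartet=1 acc=0xE bytes_emitted=9
After char 13 ('y'=50): chars_in_quartet=2 acc=0x3B2 bytes_emitted=9
After char 14 ('Y'=24): chars_in_quartet=3 acc=0xEC98 bytes_emitted=9

Answer: 3 0xEC98 9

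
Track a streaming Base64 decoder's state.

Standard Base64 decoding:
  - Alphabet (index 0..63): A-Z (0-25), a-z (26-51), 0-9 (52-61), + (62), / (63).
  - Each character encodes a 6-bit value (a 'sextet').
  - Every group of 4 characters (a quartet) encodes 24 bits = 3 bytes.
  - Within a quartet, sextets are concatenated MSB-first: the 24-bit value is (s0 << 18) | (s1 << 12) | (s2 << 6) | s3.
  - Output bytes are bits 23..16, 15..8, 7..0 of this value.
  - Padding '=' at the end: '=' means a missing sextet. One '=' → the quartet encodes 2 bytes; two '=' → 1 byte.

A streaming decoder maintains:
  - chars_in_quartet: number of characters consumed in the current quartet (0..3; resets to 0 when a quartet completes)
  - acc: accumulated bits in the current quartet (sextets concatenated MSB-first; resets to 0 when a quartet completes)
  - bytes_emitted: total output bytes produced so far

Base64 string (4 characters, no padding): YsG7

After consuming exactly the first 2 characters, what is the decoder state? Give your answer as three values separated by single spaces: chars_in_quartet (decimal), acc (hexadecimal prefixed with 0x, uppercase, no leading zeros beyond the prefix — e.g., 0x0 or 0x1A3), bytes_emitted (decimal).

Answer: 2 0x62C 0

Derivation:
After char 0 ('Y'=24): chars_in_quartet=1 acc=0x18 bytes_emitted=0
After char 1 ('s'=44): chars_in_quartet=2 acc=0x62C bytes_emitted=0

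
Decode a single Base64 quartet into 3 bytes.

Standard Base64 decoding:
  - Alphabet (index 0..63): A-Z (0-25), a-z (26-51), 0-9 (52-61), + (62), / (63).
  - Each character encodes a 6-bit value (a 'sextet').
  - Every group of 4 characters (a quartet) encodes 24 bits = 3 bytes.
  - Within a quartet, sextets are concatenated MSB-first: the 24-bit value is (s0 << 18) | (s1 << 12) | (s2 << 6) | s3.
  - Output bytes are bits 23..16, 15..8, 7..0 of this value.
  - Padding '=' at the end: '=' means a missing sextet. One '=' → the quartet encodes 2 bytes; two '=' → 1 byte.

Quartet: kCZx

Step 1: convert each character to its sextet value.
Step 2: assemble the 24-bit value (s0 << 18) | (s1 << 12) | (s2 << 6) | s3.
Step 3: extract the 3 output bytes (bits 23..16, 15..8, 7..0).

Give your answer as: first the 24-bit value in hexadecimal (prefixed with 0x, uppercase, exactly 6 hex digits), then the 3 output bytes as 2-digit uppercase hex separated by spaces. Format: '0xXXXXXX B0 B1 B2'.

Answer: 0x902671 90 26 71

Derivation:
Sextets: k=36, C=2, Z=25, x=49
24-bit: (36<<18) | (2<<12) | (25<<6) | 49
      = 0x900000 | 0x002000 | 0x000640 | 0x000031
      = 0x902671
Bytes: (v>>16)&0xFF=90, (v>>8)&0xFF=26, v&0xFF=71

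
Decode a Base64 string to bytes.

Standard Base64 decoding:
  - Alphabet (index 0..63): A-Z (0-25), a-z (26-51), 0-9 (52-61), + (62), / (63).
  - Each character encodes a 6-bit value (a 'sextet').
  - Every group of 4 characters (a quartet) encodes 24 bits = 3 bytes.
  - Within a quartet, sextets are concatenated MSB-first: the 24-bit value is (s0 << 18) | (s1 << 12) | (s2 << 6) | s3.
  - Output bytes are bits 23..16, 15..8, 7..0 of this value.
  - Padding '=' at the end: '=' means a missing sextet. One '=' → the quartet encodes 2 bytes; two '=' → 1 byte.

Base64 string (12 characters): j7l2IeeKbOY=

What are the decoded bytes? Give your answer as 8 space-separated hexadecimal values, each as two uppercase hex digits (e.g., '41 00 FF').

Answer: 8F B9 76 21 E7 8A 6C E6

Derivation:
After char 0 ('j'=35): chars_in_quartet=1 acc=0x23 bytes_emitted=0
After char 1 ('7'=59): chars_in_quartet=2 acc=0x8FB bytes_emitted=0
After char 2 ('l'=37): chars_in_quartet=3 acc=0x23EE5 bytes_emitted=0
After char 3 ('2'=54): chars_in_quartet=4 acc=0x8FB976 -> emit 8F B9 76, reset; bytes_emitted=3
After char 4 ('I'=8): chars_in_quartet=1 acc=0x8 bytes_emitted=3
After char 5 ('e'=30): chars_in_quartet=2 acc=0x21E bytes_emitted=3
After char 6 ('e'=30): chars_in_quartet=3 acc=0x879E bytes_emitted=3
After char 7 ('K'=10): chars_in_quartet=4 acc=0x21E78A -> emit 21 E7 8A, reset; bytes_emitted=6
After char 8 ('b'=27): chars_in_quartet=1 acc=0x1B bytes_emitted=6
After char 9 ('O'=14): chars_in_quartet=2 acc=0x6CE bytes_emitted=6
After char 10 ('Y'=24): chars_in_quartet=3 acc=0x1B398 bytes_emitted=6
Padding '=': partial quartet acc=0x1B398 -> emit 6C E6; bytes_emitted=8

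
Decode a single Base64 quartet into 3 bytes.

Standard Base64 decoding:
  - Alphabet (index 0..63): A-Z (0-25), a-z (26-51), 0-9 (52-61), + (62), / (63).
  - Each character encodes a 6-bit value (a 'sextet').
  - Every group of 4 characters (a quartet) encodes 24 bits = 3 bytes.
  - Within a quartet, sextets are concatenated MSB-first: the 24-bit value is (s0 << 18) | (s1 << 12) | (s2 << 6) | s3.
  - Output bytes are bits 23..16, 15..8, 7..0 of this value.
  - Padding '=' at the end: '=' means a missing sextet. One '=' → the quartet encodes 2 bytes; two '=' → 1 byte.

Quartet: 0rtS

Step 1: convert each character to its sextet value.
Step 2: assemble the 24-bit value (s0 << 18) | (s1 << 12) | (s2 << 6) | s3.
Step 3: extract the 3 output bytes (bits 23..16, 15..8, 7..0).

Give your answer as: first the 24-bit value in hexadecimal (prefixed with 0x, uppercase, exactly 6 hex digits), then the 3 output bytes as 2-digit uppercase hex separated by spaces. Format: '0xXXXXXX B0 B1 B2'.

Sextets: 0=52, r=43, t=45, S=18
24-bit: (52<<18) | (43<<12) | (45<<6) | 18
      = 0xD00000 | 0x02B000 | 0x000B40 | 0x000012
      = 0xD2BB52
Bytes: (v>>16)&0xFF=D2, (v>>8)&0xFF=BB, v&0xFF=52

Answer: 0xD2BB52 D2 BB 52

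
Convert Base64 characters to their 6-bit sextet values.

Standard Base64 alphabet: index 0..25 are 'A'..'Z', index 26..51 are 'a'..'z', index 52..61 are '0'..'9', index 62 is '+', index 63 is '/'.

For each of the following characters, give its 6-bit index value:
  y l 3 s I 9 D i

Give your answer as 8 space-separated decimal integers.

'y': a..z range, 26 + ord('y') − ord('a') = 50
'l': a..z range, 26 + ord('l') − ord('a') = 37
'3': 0..9 range, 52 + ord('3') − ord('0') = 55
's': a..z range, 26 + ord('s') − ord('a') = 44
'I': A..Z range, ord('I') − ord('A') = 8
'9': 0..9 range, 52 + ord('9') − ord('0') = 61
'D': A..Z range, ord('D') − ord('A') = 3
'i': a..z range, 26 + ord('i') − ord('a') = 34

Answer: 50 37 55 44 8 61 3 34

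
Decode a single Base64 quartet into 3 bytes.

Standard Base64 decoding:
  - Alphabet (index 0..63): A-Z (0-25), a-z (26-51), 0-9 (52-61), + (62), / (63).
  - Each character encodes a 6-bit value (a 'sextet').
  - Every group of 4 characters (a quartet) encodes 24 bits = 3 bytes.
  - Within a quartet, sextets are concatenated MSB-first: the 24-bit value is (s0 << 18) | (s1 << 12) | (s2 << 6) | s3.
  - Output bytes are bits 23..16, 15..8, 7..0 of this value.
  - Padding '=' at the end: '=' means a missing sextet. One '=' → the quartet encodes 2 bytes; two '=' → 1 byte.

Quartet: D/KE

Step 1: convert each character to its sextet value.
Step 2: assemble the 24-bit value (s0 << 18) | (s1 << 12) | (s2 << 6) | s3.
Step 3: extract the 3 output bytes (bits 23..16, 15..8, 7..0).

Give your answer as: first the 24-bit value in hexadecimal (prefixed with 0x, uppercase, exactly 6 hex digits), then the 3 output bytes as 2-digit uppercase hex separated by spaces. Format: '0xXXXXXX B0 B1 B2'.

Answer: 0x0FF284 0F F2 84

Derivation:
Sextets: D=3, /=63, K=10, E=4
24-bit: (3<<18) | (63<<12) | (10<<6) | 4
      = 0x0C0000 | 0x03F000 | 0x000280 | 0x000004
      = 0x0FF284
Bytes: (v>>16)&0xFF=0F, (v>>8)&0xFF=F2, v&0xFF=84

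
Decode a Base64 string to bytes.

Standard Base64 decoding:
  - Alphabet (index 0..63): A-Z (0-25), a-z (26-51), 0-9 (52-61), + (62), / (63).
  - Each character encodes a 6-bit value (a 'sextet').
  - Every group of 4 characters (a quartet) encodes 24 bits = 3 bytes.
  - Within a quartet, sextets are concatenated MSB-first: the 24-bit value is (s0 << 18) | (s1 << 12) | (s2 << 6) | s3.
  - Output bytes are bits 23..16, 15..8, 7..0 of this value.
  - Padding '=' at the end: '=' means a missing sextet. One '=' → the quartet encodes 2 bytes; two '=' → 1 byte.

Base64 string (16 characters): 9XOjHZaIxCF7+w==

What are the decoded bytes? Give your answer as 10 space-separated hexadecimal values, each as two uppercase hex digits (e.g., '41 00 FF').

After char 0 ('9'=61): chars_in_quartet=1 acc=0x3D bytes_emitted=0
After char 1 ('X'=23): chars_in_quartet=2 acc=0xF57 bytes_emitted=0
After char 2 ('O'=14): chars_in_quartet=3 acc=0x3D5CE bytes_emitted=0
After char 3 ('j'=35): chars_in_quartet=4 acc=0xF573A3 -> emit F5 73 A3, reset; bytes_emitted=3
After char 4 ('H'=7): chars_in_quartet=1 acc=0x7 bytes_emitted=3
After char 5 ('Z'=25): chars_in_quartet=2 acc=0x1D9 bytes_emitted=3
After char 6 ('a'=26): chars_in_quartet=3 acc=0x765A bytes_emitted=3
After char 7 ('I'=8): chars_in_quartet=4 acc=0x1D9688 -> emit 1D 96 88, reset; bytes_emitted=6
After char 8 ('x'=49): chars_in_quartet=1 acc=0x31 bytes_emitted=6
After char 9 ('C'=2): chars_in_quartet=2 acc=0xC42 bytes_emitted=6
After char 10 ('F'=5): chars_in_quartet=3 acc=0x31085 bytes_emitted=6
After char 11 ('7'=59): chars_in_quartet=4 acc=0xC4217B -> emit C4 21 7B, reset; bytes_emitted=9
After char 12 ('+'=62): chars_in_quartet=1 acc=0x3E bytes_emitted=9
After char 13 ('w'=48): chars_in_quartet=2 acc=0xFB0 bytes_emitted=9
Padding '==': partial quartet acc=0xFB0 -> emit FB; bytes_emitted=10

Answer: F5 73 A3 1D 96 88 C4 21 7B FB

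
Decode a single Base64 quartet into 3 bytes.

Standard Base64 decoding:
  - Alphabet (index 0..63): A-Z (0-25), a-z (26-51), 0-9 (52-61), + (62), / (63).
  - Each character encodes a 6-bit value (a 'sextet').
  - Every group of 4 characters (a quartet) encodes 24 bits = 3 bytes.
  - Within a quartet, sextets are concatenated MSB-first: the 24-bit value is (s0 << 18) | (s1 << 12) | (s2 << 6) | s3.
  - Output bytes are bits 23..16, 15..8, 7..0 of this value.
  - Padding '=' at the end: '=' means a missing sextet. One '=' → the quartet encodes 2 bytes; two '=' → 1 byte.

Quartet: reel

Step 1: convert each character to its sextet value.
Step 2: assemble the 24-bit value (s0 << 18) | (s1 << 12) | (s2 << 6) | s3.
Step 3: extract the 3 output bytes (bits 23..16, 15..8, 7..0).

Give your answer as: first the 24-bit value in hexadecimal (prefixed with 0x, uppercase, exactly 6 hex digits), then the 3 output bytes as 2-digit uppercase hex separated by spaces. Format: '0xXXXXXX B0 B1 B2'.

Answer: 0xADE7A5 AD E7 A5

Derivation:
Sextets: r=43, e=30, e=30, l=37
24-bit: (43<<18) | (30<<12) | (30<<6) | 37
      = 0xAC0000 | 0x01E000 | 0x000780 | 0x000025
      = 0xADE7A5
Bytes: (v>>16)&0xFF=AD, (v>>8)&0xFF=E7, v&0xFF=A5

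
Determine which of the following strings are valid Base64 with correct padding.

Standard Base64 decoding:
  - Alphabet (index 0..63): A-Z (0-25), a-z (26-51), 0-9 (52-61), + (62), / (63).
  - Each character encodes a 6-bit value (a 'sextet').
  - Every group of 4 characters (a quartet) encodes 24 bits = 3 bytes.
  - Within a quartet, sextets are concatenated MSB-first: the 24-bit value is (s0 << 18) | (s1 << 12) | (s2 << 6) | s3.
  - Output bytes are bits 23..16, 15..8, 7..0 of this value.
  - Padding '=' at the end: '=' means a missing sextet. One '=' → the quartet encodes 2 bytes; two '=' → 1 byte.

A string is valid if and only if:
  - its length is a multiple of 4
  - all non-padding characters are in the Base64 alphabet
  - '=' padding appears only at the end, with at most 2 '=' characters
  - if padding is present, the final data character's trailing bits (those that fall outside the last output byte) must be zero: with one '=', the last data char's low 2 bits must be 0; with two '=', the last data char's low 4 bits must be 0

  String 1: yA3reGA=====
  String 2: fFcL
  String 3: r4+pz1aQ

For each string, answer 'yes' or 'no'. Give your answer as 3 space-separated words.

Answer: no yes yes

Derivation:
String 1: 'yA3reGA=====' → invalid (5 pad chars (max 2))
String 2: 'fFcL' → valid
String 3: 'r4+pz1aQ' → valid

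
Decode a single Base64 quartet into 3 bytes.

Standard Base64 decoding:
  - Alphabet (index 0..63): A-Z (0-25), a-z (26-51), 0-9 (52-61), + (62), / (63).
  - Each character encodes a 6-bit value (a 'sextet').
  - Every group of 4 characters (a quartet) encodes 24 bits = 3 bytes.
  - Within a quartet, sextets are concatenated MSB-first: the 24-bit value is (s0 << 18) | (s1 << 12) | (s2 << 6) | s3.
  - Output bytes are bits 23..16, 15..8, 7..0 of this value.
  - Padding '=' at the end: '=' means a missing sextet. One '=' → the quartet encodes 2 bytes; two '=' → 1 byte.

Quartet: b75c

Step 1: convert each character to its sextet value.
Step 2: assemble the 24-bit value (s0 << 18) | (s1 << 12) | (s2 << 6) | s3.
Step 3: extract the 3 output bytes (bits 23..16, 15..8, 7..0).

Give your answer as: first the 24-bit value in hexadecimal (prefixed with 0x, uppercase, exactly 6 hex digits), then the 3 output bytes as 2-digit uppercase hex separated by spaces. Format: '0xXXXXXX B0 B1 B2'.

Sextets: b=27, 7=59, 5=57, c=28
24-bit: (27<<18) | (59<<12) | (57<<6) | 28
      = 0x6C0000 | 0x03B000 | 0x000E40 | 0x00001C
      = 0x6FBE5C
Bytes: (v>>16)&0xFF=6F, (v>>8)&0xFF=BE, v&0xFF=5C

Answer: 0x6FBE5C 6F BE 5C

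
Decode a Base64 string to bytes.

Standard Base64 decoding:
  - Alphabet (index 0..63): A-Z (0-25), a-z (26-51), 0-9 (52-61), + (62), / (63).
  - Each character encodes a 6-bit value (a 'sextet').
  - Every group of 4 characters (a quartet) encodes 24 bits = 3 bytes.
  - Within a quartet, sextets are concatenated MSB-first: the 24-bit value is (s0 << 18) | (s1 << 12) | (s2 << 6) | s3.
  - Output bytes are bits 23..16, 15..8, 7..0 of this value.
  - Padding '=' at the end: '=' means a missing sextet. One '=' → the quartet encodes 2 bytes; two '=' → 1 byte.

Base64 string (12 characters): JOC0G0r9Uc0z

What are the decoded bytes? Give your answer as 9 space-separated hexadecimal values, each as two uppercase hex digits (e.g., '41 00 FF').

After char 0 ('J'=9): chars_in_quartet=1 acc=0x9 bytes_emitted=0
After char 1 ('O'=14): chars_in_quartet=2 acc=0x24E bytes_emitted=0
After char 2 ('C'=2): chars_in_quartet=3 acc=0x9382 bytes_emitted=0
After char 3 ('0'=52): chars_in_quartet=4 acc=0x24E0B4 -> emit 24 E0 B4, reset; bytes_emitted=3
After char 4 ('G'=6): chars_in_quartet=1 acc=0x6 bytes_emitted=3
After char 5 ('0'=52): chars_in_quartet=2 acc=0x1B4 bytes_emitted=3
After char 6 ('r'=43): chars_in_quartet=3 acc=0x6D2B bytes_emitted=3
After char 7 ('9'=61): chars_in_quartet=4 acc=0x1B4AFD -> emit 1B 4A FD, reset; bytes_emitted=6
After char 8 ('U'=20): chars_in_quartet=1 acc=0x14 bytes_emitted=6
After char 9 ('c'=28): chars_in_quartet=2 acc=0x51C bytes_emitted=6
After char 10 ('0'=52): chars_in_quartet=3 acc=0x14734 bytes_emitted=6
After char 11 ('z'=51): chars_in_quartet=4 acc=0x51CD33 -> emit 51 CD 33, reset; bytes_emitted=9

Answer: 24 E0 B4 1B 4A FD 51 CD 33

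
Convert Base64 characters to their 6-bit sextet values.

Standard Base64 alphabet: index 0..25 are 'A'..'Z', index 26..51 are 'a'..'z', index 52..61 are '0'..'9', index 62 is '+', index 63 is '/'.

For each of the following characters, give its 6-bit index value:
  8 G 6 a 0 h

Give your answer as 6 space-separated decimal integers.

Answer: 60 6 58 26 52 33

Derivation:
'8': 0..9 range, 52 + ord('8') − ord('0') = 60
'G': A..Z range, ord('G') − ord('A') = 6
'6': 0..9 range, 52 + ord('6') − ord('0') = 58
'a': a..z range, 26 + ord('a') − ord('a') = 26
'0': 0..9 range, 52 + ord('0') − ord('0') = 52
'h': a..z range, 26 + ord('h') − ord('a') = 33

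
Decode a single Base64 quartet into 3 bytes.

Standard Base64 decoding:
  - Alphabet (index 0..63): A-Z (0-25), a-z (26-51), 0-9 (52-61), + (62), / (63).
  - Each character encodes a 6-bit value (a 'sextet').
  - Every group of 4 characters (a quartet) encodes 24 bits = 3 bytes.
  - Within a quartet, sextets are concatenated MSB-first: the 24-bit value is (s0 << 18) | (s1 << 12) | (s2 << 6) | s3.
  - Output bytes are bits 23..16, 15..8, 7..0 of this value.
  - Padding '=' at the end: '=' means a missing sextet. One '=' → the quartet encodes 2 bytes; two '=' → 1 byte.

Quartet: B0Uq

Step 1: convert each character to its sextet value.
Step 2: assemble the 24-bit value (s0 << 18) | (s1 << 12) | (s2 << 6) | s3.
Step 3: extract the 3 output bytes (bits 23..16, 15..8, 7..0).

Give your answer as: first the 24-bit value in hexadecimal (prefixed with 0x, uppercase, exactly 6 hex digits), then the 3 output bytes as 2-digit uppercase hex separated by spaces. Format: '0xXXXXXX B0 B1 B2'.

Sextets: B=1, 0=52, U=20, q=42
24-bit: (1<<18) | (52<<12) | (20<<6) | 42
      = 0x040000 | 0x034000 | 0x000500 | 0x00002A
      = 0x07452A
Bytes: (v>>16)&0xFF=07, (v>>8)&0xFF=45, v&0xFF=2A

Answer: 0x07452A 07 45 2A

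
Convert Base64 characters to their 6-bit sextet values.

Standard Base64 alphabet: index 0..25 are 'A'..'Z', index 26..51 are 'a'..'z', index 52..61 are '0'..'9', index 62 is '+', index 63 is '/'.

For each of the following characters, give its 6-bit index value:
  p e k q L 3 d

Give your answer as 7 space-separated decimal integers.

'p': a..z range, 26 + ord('p') − ord('a') = 41
'e': a..z range, 26 + ord('e') − ord('a') = 30
'k': a..z range, 26 + ord('k') − ord('a') = 36
'q': a..z range, 26 + ord('q') − ord('a') = 42
'L': A..Z range, ord('L') − ord('A') = 11
'3': 0..9 range, 52 + ord('3') − ord('0') = 55
'd': a..z range, 26 + ord('d') − ord('a') = 29

Answer: 41 30 36 42 11 55 29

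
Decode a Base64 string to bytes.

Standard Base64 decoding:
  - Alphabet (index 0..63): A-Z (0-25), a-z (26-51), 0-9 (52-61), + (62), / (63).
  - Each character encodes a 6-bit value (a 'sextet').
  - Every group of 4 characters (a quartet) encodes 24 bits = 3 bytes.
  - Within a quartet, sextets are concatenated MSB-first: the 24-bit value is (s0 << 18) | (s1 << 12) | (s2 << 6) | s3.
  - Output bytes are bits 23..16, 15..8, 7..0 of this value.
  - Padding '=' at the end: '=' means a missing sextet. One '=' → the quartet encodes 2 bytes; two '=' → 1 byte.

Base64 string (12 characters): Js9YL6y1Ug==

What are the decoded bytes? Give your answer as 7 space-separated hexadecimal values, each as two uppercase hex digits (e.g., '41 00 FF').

Answer: 26 CF 58 2F AC B5 52

Derivation:
After char 0 ('J'=9): chars_in_quartet=1 acc=0x9 bytes_emitted=0
After char 1 ('s'=44): chars_in_quartet=2 acc=0x26C bytes_emitted=0
After char 2 ('9'=61): chars_in_quartet=3 acc=0x9B3D bytes_emitted=0
After char 3 ('Y'=24): chars_in_quartet=4 acc=0x26CF58 -> emit 26 CF 58, reset; bytes_emitted=3
After char 4 ('L'=11): chars_in_quartet=1 acc=0xB bytes_emitted=3
After char 5 ('6'=58): chars_in_quartet=2 acc=0x2FA bytes_emitted=3
After char 6 ('y'=50): chars_in_quartet=3 acc=0xBEB2 bytes_emitted=3
After char 7 ('1'=53): chars_in_quartet=4 acc=0x2FACB5 -> emit 2F AC B5, reset; bytes_emitted=6
After char 8 ('U'=20): chars_in_quartet=1 acc=0x14 bytes_emitted=6
After char 9 ('g'=32): chars_in_quartet=2 acc=0x520 bytes_emitted=6
Padding '==': partial quartet acc=0x520 -> emit 52; bytes_emitted=7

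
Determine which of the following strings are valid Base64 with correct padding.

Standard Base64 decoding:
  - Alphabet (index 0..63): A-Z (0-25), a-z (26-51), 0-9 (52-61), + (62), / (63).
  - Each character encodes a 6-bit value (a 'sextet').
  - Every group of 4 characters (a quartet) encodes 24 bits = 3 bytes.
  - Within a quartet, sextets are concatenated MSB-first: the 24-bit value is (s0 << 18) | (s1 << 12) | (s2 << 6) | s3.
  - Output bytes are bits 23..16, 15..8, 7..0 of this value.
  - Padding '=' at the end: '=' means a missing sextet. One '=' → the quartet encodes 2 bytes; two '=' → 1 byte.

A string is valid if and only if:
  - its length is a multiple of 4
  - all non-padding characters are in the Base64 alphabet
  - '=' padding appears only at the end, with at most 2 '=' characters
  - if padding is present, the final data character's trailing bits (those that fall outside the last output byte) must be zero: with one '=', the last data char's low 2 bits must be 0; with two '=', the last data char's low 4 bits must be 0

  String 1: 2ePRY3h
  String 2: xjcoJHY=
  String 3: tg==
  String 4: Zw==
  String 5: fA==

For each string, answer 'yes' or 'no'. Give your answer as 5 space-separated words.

Answer: no yes yes yes yes

Derivation:
String 1: '2ePRY3h' → invalid (len=7 not mult of 4)
String 2: 'xjcoJHY=' → valid
String 3: 'tg==' → valid
String 4: 'Zw==' → valid
String 5: 'fA==' → valid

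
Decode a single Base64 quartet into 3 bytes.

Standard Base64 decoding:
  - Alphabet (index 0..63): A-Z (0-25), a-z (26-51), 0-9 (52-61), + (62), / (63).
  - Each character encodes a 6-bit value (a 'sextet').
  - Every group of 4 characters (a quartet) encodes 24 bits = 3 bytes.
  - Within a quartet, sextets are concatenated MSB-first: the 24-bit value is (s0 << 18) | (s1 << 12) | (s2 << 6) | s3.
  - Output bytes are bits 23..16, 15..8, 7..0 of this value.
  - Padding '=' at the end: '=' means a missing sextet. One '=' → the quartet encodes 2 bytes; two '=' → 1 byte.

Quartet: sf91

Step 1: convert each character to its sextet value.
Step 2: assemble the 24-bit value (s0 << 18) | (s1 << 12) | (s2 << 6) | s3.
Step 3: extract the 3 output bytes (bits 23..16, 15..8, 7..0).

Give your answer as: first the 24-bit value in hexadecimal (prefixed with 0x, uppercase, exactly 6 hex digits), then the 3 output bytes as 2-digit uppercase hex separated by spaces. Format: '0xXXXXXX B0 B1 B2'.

Sextets: s=44, f=31, 9=61, 1=53
24-bit: (44<<18) | (31<<12) | (61<<6) | 53
      = 0xB00000 | 0x01F000 | 0x000F40 | 0x000035
      = 0xB1FF75
Bytes: (v>>16)&0xFF=B1, (v>>8)&0xFF=FF, v&0xFF=75

Answer: 0xB1FF75 B1 FF 75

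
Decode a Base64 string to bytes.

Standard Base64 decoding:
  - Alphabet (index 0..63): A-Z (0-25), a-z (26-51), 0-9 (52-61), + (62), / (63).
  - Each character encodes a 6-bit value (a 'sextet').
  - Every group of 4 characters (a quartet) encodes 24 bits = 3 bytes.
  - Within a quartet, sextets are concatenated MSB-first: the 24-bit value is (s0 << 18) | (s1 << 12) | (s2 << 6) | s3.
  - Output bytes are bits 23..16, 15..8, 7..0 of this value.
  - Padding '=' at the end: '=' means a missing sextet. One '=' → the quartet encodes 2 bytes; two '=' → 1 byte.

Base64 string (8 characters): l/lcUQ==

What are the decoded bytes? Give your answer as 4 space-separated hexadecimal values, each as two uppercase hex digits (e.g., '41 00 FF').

After char 0 ('l'=37): chars_in_quartet=1 acc=0x25 bytes_emitted=0
After char 1 ('/'=63): chars_in_quartet=2 acc=0x97F bytes_emitted=0
After char 2 ('l'=37): chars_in_quartet=3 acc=0x25FE5 bytes_emitted=0
After char 3 ('c'=28): chars_in_quartet=4 acc=0x97F95C -> emit 97 F9 5C, reset; bytes_emitted=3
After char 4 ('U'=20): chars_in_quartet=1 acc=0x14 bytes_emitted=3
After char 5 ('Q'=16): chars_in_quartet=2 acc=0x510 bytes_emitted=3
Padding '==': partial quartet acc=0x510 -> emit 51; bytes_emitted=4

Answer: 97 F9 5C 51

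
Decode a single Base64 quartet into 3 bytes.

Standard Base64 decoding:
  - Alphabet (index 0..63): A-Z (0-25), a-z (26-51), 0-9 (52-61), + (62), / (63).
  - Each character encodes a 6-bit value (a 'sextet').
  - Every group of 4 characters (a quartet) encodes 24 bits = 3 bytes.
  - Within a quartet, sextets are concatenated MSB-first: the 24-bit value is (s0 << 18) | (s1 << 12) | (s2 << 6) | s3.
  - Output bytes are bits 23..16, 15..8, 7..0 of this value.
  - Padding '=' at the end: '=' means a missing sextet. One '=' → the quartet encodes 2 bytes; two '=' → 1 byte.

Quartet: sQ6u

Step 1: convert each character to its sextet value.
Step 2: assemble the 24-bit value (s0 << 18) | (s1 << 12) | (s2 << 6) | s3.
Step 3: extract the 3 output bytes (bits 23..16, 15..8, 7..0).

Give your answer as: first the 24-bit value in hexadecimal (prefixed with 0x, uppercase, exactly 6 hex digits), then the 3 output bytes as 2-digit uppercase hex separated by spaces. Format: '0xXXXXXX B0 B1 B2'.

Answer: 0xB10EAE B1 0E AE

Derivation:
Sextets: s=44, Q=16, 6=58, u=46
24-bit: (44<<18) | (16<<12) | (58<<6) | 46
      = 0xB00000 | 0x010000 | 0x000E80 | 0x00002E
      = 0xB10EAE
Bytes: (v>>16)&0xFF=B1, (v>>8)&0xFF=0E, v&0xFF=AE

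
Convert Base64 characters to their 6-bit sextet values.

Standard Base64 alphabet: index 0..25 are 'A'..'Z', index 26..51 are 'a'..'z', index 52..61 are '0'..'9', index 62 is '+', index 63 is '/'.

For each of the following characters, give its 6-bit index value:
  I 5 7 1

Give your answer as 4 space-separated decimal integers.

'I': A..Z range, ord('I') − ord('A') = 8
'5': 0..9 range, 52 + ord('5') − ord('0') = 57
'7': 0..9 range, 52 + ord('7') − ord('0') = 59
'1': 0..9 range, 52 + ord('1') − ord('0') = 53

Answer: 8 57 59 53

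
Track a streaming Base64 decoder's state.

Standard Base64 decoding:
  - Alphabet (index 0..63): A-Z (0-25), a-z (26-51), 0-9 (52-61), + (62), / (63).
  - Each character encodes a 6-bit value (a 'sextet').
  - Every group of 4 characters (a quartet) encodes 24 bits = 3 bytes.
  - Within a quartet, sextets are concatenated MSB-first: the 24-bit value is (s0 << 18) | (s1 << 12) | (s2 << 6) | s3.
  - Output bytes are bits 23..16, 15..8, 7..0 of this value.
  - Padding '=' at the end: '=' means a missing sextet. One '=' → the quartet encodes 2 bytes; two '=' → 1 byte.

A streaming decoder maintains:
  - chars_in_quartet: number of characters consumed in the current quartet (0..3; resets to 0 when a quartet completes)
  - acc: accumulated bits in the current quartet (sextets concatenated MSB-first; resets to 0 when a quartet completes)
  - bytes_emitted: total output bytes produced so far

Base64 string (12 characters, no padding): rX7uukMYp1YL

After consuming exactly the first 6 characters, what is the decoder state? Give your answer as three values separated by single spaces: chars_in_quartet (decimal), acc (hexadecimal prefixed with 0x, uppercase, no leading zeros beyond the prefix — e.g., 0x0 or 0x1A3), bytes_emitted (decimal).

After char 0 ('r'=43): chars_in_quartet=1 acc=0x2B bytes_emitted=0
After char 1 ('X'=23): chars_in_quartet=2 acc=0xAD7 bytes_emitted=0
After char 2 ('7'=59): chars_in_quartet=3 acc=0x2B5FB bytes_emitted=0
After char 3 ('u'=46): chars_in_quartet=4 acc=0xAD7EEE -> emit AD 7E EE, reset; bytes_emitted=3
After char 4 ('u'=46): chars_in_quartet=1 acc=0x2E bytes_emitted=3
After char 5 ('k'=36): chars_in_quartet=2 acc=0xBA4 bytes_emitted=3

Answer: 2 0xBA4 3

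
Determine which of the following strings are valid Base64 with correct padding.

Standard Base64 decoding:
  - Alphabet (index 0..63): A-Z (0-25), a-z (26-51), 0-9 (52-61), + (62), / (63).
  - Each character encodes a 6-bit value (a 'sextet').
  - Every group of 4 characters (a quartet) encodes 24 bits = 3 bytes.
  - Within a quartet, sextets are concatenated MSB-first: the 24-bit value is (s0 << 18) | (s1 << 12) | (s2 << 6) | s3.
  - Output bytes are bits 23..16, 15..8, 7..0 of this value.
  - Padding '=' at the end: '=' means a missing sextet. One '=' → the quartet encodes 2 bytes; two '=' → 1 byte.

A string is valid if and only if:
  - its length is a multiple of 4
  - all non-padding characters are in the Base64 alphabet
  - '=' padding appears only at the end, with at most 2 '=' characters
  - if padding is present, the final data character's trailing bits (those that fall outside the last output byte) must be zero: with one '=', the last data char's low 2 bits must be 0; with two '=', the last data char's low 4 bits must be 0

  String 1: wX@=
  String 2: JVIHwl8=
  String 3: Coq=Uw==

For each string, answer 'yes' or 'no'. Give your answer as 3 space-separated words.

Answer: no yes no

Derivation:
String 1: 'wX@=' → invalid (bad char(s): ['@'])
String 2: 'JVIHwl8=' → valid
String 3: 'Coq=Uw==' → invalid (bad char(s): ['=']; '=' in middle)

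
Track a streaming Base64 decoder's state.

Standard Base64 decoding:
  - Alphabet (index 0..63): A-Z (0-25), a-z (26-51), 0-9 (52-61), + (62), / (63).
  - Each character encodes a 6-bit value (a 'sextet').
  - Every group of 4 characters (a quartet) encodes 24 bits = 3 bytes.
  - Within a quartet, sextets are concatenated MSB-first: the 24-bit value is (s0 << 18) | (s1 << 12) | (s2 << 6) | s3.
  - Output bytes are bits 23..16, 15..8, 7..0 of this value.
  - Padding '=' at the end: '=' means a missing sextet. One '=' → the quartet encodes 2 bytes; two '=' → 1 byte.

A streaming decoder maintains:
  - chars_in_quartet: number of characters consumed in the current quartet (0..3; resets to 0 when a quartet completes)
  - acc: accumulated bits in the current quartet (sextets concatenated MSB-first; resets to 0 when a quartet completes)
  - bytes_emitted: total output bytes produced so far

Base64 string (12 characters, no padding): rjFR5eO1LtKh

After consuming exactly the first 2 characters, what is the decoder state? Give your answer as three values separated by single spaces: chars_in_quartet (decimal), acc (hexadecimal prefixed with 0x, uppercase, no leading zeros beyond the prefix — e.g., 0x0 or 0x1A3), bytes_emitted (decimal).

After char 0 ('r'=43): chars_in_quartet=1 acc=0x2B bytes_emitted=0
After char 1 ('j'=35): chars_in_quartet=2 acc=0xAE3 bytes_emitted=0

Answer: 2 0xAE3 0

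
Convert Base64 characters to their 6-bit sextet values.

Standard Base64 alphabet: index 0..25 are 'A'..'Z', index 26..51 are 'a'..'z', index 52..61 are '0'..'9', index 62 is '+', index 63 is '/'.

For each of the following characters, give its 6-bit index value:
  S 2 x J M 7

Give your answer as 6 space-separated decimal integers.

Answer: 18 54 49 9 12 59

Derivation:
'S': A..Z range, ord('S') − ord('A') = 18
'2': 0..9 range, 52 + ord('2') − ord('0') = 54
'x': a..z range, 26 + ord('x') − ord('a') = 49
'J': A..Z range, ord('J') − ord('A') = 9
'M': A..Z range, ord('M') − ord('A') = 12
'7': 0..9 range, 52 + ord('7') − ord('0') = 59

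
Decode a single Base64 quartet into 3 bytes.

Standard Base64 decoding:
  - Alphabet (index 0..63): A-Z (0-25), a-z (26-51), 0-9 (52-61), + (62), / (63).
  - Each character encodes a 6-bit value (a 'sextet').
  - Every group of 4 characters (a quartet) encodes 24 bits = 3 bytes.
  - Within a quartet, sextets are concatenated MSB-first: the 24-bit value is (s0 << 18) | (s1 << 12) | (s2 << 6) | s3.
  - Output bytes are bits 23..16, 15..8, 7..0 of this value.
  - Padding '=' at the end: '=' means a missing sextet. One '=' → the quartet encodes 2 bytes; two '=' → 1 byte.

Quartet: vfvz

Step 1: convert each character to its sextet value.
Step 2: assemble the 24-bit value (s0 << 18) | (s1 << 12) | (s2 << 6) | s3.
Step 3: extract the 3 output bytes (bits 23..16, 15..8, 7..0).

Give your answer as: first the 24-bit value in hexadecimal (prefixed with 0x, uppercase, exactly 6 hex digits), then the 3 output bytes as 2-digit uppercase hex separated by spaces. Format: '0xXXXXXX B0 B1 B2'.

Sextets: v=47, f=31, v=47, z=51
24-bit: (47<<18) | (31<<12) | (47<<6) | 51
      = 0xBC0000 | 0x01F000 | 0x000BC0 | 0x000033
      = 0xBDFBF3
Bytes: (v>>16)&0xFF=BD, (v>>8)&0xFF=FB, v&0xFF=F3

Answer: 0xBDFBF3 BD FB F3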